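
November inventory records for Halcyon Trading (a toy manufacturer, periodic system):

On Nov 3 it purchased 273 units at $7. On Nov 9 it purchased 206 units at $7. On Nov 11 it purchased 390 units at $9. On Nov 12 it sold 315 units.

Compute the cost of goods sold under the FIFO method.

Nov 12, 315 sold [FIFO — oldest first]: 273 @ $7 + 42 @ $7 = $2,205
Ending inventory: 164 @ $7 + 390 @ $9 = $4,658

COGS = $2,205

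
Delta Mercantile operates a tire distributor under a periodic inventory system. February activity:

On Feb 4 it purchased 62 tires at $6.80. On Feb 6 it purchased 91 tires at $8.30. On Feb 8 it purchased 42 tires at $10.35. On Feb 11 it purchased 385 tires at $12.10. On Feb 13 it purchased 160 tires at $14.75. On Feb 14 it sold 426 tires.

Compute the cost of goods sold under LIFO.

Feb 14, 426 sold [LIFO — newest first]: 160 @ $14.75 + 266 @ $12.10 = $5,578.60
Ending inventory: 62 @ $6.80 + 91 @ $8.30 + 42 @ $10.35 + 119 @ $12.10 = $3,051.50

COGS = $5,578.60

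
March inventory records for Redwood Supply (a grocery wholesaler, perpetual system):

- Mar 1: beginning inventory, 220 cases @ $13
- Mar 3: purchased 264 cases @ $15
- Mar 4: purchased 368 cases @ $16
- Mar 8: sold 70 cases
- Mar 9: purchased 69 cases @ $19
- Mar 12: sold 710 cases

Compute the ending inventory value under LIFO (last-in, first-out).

Mar 8, 70 sold [LIFO — newest first]: 70 @ $16 = $1,120
Mar 12, 710 sold [LIFO — newest first]: 69 @ $19 + 298 @ $16 + 264 @ $15 + 79 @ $13 = $11,066
Total COGS = $1,120 + $11,066 = $12,186
Ending inventory: 141 @ $13 = $1,833

Ending inventory = $1,833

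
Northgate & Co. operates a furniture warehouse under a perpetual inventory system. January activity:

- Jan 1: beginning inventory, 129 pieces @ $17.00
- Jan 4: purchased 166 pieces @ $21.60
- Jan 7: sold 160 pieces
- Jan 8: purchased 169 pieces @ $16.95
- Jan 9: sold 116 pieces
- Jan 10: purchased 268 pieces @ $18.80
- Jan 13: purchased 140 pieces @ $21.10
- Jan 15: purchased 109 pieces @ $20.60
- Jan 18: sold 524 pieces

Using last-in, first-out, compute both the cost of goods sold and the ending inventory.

Jan 7, 160 sold [LIFO — newest first]: 160 @ $21.60 = $3,456.00
Jan 9, 116 sold [LIFO — newest first]: 116 @ $16.95 = $1,966.20
Jan 18, 524 sold [LIFO — newest first]: 109 @ $20.60 + 140 @ $21.10 + 268 @ $18.80 + 7 @ $16.95 = $10,356.45
Total COGS = $3,456.00 + $1,966.20 + $10,356.45 = $15,778.65
Ending inventory: 129 @ $17.00 + 6 @ $21.60 + 46 @ $16.95 = $3,102.30

COGS = $15,778.65; ending inventory = $3,102.30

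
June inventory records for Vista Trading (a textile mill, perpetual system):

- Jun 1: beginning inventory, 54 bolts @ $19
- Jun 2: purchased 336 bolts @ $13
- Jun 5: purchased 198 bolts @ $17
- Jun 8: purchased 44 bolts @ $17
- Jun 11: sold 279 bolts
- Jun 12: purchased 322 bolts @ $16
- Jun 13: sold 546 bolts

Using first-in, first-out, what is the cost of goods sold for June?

COGS = $12,596

Jun 11, 279 sold [FIFO — oldest first]: 54 @ $19 + 225 @ $13 = $3,951
Jun 13, 546 sold [FIFO — oldest first]: 111 @ $13 + 198 @ $17 + 44 @ $17 + 193 @ $16 = $8,645
Total COGS = $3,951 + $8,645 = $12,596
Ending inventory: 129 @ $16 = $2,064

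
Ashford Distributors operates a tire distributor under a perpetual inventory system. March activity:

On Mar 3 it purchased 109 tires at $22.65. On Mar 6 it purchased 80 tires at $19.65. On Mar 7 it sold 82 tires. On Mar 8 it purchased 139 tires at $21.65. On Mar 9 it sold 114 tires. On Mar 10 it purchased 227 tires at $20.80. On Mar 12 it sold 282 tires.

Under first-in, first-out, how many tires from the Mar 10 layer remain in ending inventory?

Mar 7, 82 sold [FIFO — oldest first]: 82 @ $22.65 = $1,857.30
Mar 9, 114 sold [FIFO — oldest first]: 27 @ $22.65 + 80 @ $19.65 + 7 @ $21.65 = $2,335.10
Mar 12, 282 sold [FIFO — oldest first]: 132 @ $21.65 + 150 @ $20.80 = $5,977.80
Total COGS = $1,857.30 + $2,335.10 + $5,977.80 = $10,170.20
Ending inventory: 77 @ $20.80 = $1,601.60
Check: goods available $11,771.80 = COGS $10,170.20 + ending $1,601.60

77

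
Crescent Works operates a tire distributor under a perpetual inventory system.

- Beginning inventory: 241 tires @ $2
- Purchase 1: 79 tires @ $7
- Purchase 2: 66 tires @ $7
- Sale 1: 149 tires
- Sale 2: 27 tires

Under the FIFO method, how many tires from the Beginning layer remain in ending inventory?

65

Sale 1 (149) [FIFO — oldest first]: 149 @ $2 = $298
Sale 2 (27) [FIFO — oldest first]: 27 @ $2 = $54
Total COGS = $298 + $54 = $352
Ending inventory: 65 @ $2 + 79 @ $7 + 66 @ $7 = $1,145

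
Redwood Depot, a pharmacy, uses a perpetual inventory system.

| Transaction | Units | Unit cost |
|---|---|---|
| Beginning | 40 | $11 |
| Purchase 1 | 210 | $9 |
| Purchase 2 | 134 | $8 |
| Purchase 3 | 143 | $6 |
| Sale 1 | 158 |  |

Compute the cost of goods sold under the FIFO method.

COGS = $1,502

Sale 1 (158) [FIFO — oldest first]: 40 @ $11 + 118 @ $9 = $1,502
Ending inventory: 92 @ $9 + 134 @ $8 + 143 @ $6 = $2,758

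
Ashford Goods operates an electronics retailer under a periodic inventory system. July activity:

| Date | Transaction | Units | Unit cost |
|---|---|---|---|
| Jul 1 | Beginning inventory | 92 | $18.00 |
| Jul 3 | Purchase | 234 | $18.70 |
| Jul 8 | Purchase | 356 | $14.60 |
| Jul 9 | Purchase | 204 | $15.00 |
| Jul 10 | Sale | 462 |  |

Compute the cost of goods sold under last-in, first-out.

COGS = $6,826.80

Jul 10, 462 sold [LIFO — newest first]: 204 @ $15.00 + 258 @ $14.60 = $6,826.80
Ending inventory: 92 @ $18.00 + 234 @ $18.70 + 98 @ $14.60 = $7,462.60
Check: goods available $14,289.40 = COGS $6,826.80 + ending $7,462.60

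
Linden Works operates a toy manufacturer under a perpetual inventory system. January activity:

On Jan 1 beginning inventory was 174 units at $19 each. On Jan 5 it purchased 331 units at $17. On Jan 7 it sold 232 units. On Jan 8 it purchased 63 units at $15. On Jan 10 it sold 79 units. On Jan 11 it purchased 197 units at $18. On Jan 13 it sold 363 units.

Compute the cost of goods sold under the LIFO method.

COGS = $11,695

Jan 7, 232 sold [LIFO — newest first]: 232 @ $17 = $3,944
Jan 10, 79 sold [LIFO — newest first]: 63 @ $15 + 16 @ $17 = $1,217
Jan 13, 363 sold [LIFO — newest first]: 197 @ $18 + 83 @ $17 + 83 @ $19 = $6,534
Total COGS = $3,944 + $1,217 + $6,534 = $11,695
Ending inventory: 91 @ $19 = $1,729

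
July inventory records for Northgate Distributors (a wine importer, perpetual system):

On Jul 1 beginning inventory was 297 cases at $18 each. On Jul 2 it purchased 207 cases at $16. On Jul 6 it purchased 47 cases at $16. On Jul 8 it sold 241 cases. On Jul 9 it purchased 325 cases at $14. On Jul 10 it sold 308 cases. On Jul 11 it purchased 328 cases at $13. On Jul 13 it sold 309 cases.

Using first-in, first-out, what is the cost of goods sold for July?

Jul 8, 241 sold [FIFO — oldest first]: 241 @ $18 = $4,338
Jul 10, 308 sold [FIFO — oldest first]: 56 @ $18 + 207 @ $16 + 45 @ $16 = $5,040
Jul 13, 309 sold [FIFO — oldest first]: 2 @ $16 + 307 @ $14 = $4,330
Total COGS = $4,338 + $5,040 + $4,330 = $13,708
Ending inventory: 18 @ $14 + 328 @ $13 = $4,516

COGS = $13,708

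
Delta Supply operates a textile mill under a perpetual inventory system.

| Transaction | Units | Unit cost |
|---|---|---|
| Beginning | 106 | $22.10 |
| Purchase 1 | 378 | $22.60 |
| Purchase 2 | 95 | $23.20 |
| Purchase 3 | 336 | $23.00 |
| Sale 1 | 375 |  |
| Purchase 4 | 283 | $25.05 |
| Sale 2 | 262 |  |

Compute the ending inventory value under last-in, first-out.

Sale 1 (375) [LIFO — newest first]: 336 @ $23.00 + 39 @ $23.20 = $8,632.80
Sale 2 (262) [LIFO — newest first]: 262 @ $25.05 = $6,563.10
Total COGS = $8,632.80 + $6,563.10 = $15,195.90
Ending inventory: 106 @ $22.10 + 378 @ $22.60 + 56 @ $23.20 + 21 @ $25.05 = $12,710.65

Ending inventory = $12,710.65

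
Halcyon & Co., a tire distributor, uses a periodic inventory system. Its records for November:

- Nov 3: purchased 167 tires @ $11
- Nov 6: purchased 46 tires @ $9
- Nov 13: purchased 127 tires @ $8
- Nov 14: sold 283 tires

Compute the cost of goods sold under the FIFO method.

COGS = $2,811

Nov 14, 283 sold [FIFO — oldest first]: 167 @ $11 + 46 @ $9 + 70 @ $8 = $2,811
Ending inventory: 57 @ $8 = $456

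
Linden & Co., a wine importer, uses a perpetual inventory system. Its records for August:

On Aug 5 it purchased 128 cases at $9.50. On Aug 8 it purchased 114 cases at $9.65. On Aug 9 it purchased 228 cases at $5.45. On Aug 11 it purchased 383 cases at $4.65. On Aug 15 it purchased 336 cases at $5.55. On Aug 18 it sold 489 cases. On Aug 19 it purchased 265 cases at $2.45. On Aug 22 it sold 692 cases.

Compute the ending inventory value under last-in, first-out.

Aug 18, 489 sold [LIFO — newest first]: 336 @ $5.55 + 153 @ $4.65 = $2,576.25
Aug 22, 692 sold [LIFO — newest first]: 265 @ $2.45 + 230 @ $4.65 + 197 @ $5.45 = $2,792.40
Total COGS = $2,576.25 + $2,792.40 = $5,368.65
Ending inventory: 128 @ $9.50 + 114 @ $9.65 + 31 @ $5.45 = $2,485.05
Check: goods available $7,853.70 = COGS $5,368.65 + ending $2,485.05

Ending inventory = $2,485.05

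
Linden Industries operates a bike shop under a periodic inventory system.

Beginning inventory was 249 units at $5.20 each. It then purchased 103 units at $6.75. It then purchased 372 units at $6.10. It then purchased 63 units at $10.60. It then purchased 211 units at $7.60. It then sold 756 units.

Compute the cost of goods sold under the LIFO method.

COGS = $5,272.25

Sale 1 (756) [LIFO — newest first]: 211 @ $7.60 + 63 @ $10.60 + 372 @ $6.10 + 103 @ $6.75 + 7 @ $5.20 = $5,272.25
Ending inventory: 242 @ $5.20 = $1,258.40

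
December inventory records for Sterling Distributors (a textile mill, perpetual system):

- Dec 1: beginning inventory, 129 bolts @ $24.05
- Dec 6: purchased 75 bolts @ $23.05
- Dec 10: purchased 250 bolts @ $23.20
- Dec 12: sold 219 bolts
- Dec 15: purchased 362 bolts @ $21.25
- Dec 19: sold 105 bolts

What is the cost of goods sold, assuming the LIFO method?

Dec 12, 219 sold [LIFO — newest first]: 219 @ $23.20 = $5,080.80
Dec 19, 105 sold [LIFO — newest first]: 105 @ $21.25 = $2,231.25
Total COGS = $5,080.80 + $2,231.25 = $7,312.05
Ending inventory: 129 @ $24.05 + 75 @ $23.05 + 31 @ $23.20 + 257 @ $21.25 = $11,011.65
Check: goods available $18,323.70 = COGS $7,312.05 + ending $11,011.65

COGS = $7,312.05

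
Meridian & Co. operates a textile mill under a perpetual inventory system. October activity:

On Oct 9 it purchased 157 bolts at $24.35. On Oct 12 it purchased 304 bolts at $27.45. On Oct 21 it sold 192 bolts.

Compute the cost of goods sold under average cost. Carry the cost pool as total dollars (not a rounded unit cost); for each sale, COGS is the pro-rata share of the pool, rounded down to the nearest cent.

COGS = $5,067.69

After Oct 9: 157 on hand, pool $3,822.95 (≈ $24.3500 each)
After Oct 12: 461 on hand, pool $12,167.75 (≈ $26.3943 each)
Oct 21, sell 192: 192/461 × $12,167.75 → $5,067.69
Ending inventory (cost pool remaining) = $7,100.06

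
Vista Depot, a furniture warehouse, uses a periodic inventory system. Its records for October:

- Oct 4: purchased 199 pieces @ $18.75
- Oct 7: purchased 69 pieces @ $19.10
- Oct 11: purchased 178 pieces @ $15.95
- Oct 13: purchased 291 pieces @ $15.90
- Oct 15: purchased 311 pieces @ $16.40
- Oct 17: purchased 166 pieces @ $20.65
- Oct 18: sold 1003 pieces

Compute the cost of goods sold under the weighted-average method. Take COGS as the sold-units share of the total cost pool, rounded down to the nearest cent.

COGS = $17,385.98

Oct 18, sell 1003: 1003/1214 × $21,043.45 → $17,385.98
Ending inventory (cost pool remaining) = $3,657.47
Check: goods available $21,043.45 = COGS $17,385.98 + ending $3,657.47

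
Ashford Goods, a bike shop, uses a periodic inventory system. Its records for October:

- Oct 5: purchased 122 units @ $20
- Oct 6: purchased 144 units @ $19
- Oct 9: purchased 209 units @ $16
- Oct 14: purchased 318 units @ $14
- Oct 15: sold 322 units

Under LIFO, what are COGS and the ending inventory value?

COGS = $4,516; ending inventory = $8,456

Oct 15, 322 sold [LIFO — newest first]: 318 @ $14 + 4 @ $16 = $4,516
Ending inventory: 122 @ $20 + 144 @ $19 + 205 @ $16 = $8,456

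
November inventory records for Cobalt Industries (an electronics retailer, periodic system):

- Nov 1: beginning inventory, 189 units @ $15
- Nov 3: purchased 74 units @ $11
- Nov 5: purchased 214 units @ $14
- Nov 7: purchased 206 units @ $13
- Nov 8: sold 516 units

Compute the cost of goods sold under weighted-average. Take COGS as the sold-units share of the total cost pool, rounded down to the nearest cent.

COGS = $7,043.43

Nov 8, sell 516: 516/683 × $9,323.00 → $7,043.43
Ending inventory (cost pool remaining) = $2,279.57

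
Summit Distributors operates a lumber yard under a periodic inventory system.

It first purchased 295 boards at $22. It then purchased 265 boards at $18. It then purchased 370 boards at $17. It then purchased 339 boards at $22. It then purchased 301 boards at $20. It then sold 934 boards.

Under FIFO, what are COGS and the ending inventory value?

Sale 1 (934) [FIFO — oldest first]: 295 @ $22 + 265 @ $18 + 370 @ $17 + 4 @ $22 = $17,638
Ending inventory: 335 @ $22 + 301 @ $20 = $13,390

COGS = $17,638; ending inventory = $13,390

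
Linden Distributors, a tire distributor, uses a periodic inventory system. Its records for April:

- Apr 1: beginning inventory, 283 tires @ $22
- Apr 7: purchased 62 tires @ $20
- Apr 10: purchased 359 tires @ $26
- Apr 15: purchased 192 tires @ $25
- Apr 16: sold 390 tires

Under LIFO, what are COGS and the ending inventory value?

Apr 16, 390 sold [LIFO — newest first]: 192 @ $25 + 198 @ $26 = $9,948
Ending inventory: 283 @ $22 + 62 @ $20 + 161 @ $26 = $11,652

COGS = $9,948; ending inventory = $11,652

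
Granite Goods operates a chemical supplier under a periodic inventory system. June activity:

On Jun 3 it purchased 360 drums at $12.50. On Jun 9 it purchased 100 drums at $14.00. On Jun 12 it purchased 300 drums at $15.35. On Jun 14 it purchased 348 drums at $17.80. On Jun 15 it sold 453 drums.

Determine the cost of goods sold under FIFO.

Jun 15, 453 sold [FIFO — oldest first]: 360 @ $12.50 + 93 @ $14.00 = $5,802.00
Ending inventory: 7 @ $14.00 + 300 @ $15.35 + 348 @ $17.80 = $10,897.40

COGS = $5,802.00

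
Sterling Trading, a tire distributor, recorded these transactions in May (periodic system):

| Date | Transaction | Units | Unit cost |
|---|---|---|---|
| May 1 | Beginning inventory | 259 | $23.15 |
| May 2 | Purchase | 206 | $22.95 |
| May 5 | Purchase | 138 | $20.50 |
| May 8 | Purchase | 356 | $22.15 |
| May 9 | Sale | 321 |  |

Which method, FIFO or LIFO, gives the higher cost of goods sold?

FIFO COGS: 259 @ $23.15 + 62 @ $22.95 = $7,418.75
LIFO COGS: 321 @ $22.15 = $7,110.15

FIFO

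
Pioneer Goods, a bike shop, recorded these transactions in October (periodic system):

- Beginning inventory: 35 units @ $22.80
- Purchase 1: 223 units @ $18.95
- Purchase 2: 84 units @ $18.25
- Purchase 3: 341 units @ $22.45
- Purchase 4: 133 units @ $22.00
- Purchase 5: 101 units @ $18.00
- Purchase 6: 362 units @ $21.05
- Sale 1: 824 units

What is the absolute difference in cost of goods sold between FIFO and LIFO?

FIFO COGS: 35 @ $22.80 + 223 @ $18.95 + 84 @ $18.25 + 341 @ $22.45 + 133 @ $22.00 + 8 @ $18.00 = $17,282.30
LIFO COGS: 362 @ $21.05 + 101 @ $18.00 + 133 @ $22.00 + 228 @ $22.45 = $17,482.70
Difference = |$17,282.30 − $17,482.70| = $200.40

$200.40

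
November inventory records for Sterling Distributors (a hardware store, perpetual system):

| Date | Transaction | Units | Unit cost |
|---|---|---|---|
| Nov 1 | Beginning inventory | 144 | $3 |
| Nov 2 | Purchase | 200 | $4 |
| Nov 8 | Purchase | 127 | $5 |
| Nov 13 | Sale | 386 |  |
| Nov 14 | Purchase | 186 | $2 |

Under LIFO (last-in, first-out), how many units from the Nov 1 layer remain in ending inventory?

Nov 13, 386 sold [LIFO — newest first]: 127 @ $5 + 200 @ $4 + 59 @ $3 = $1,612
Ending inventory: 85 @ $3 + 186 @ $2 = $627

85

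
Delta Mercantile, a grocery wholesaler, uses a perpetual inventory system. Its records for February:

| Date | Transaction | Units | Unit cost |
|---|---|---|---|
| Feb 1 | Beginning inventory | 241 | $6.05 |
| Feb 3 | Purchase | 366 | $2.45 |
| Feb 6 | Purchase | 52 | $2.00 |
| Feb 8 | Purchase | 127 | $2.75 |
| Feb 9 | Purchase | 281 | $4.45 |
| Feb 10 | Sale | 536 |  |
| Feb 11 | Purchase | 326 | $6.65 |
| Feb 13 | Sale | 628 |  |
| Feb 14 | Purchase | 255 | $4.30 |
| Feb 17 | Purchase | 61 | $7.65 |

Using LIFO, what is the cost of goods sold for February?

Feb 10, 536 sold [LIFO — newest first]: 281 @ $4.45 + 127 @ $2.75 + 52 @ $2.00 + 76 @ $2.45 = $1,889.90
Feb 13, 628 sold [LIFO — newest first]: 326 @ $6.65 + 290 @ $2.45 + 12 @ $6.05 = $2,951.00
Total COGS = $1,889.90 + $2,951.00 = $4,840.90
Ending inventory: 229 @ $6.05 + 255 @ $4.30 + 61 @ $7.65 = $2,948.60

COGS = $4,840.90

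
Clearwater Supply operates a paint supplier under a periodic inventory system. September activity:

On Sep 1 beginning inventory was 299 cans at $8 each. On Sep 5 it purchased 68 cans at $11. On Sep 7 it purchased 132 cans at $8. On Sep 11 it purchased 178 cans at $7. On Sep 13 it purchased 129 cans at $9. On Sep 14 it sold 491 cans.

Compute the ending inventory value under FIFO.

Sep 14, 491 sold [FIFO — oldest first]: 299 @ $8 + 68 @ $11 + 124 @ $8 = $4,132
Ending inventory: 8 @ $8 + 178 @ $7 + 129 @ $9 = $2,471
Check: goods available $6,603 = COGS $4,132 + ending $2,471

Ending inventory = $2,471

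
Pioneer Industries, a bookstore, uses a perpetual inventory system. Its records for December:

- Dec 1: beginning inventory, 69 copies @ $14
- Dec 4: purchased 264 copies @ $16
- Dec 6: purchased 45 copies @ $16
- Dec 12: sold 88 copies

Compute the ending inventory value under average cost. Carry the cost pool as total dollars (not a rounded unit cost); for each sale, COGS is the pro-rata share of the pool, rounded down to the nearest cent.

Ending inventory = $4,534.13

After Dec 1: 69 on hand, pool $966.00 (≈ $14.0000 each)
After Dec 4: 333 on hand, pool $5,190.00 (≈ $15.5856 each)
After Dec 6: 378 on hand, pool $5,910.00 (≈ $15.6349 each)
Dec 12, sell 88: 88/378 × $5,910.00 → $1,375.87
Ending inventory (cost pool remaining) = $4,534.13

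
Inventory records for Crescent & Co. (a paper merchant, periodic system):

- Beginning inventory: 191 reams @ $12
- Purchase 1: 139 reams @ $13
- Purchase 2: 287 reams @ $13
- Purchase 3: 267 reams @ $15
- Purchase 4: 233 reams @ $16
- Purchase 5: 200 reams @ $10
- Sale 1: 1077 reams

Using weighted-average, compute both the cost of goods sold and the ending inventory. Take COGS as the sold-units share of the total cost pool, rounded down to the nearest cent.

Sale 1, sell 1077: 1077/1317 × $17,563.00 → $14,362.45
Ending inventory (cost pool remaining) = $3,200.55

COGS = $14,362.45; ending inventory = $3,200.55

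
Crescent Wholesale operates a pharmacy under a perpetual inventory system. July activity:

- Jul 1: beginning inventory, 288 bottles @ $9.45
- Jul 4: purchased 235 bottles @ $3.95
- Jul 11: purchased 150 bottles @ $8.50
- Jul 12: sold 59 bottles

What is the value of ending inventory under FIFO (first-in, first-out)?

Ending inventory = $4,367.30

Jul 12, 59 sold [FIFO — oldest first]: 59 @ $9.45 = $557.55
Ending inventory: 229 @ $9.45 + 235 @ $3.95 + 150 @ $8.50 = $4,367.30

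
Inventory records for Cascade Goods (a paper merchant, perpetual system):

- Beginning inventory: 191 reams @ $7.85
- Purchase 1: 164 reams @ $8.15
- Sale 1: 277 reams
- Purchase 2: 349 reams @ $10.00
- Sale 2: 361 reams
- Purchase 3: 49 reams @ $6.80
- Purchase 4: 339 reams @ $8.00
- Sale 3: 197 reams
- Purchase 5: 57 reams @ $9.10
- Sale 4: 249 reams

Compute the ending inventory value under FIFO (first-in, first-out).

Ending inventory = $582.70

Sale 1 (277) [FIFO — oldest first]: 191 @ $7.85 + 86 @ $8.15 = $2,200.25
Sale 2 (361) [FIFO — oldest first]: 78 @ $8.15 + 283 @ $10.00 = $3,465.70
Sale 3 (197) [FIFO — oldest first]: 66 @ $10.00 + 49 @ $6.80 + 82 @ $8.00 = $1,649.20
Sale 4 (249) [FIFO — oldest first]: 249 @ $8.00 = $1,992.00
Total COGS = $2,200.25 + $3,465.70 + $1,649.20 + $1,992.00 = $9,307.15
Ending inventory: 8 @ $8.00 + 57 @ $9.10 = $582.70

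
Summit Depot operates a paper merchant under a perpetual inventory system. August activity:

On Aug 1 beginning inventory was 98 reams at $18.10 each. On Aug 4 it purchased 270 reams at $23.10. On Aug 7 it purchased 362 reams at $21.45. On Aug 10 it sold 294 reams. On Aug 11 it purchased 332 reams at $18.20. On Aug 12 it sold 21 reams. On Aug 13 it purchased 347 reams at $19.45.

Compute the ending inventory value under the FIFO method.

Aug 10, 294 sold [FIFO — oldest first]: 98 @ $18.10 + 196 @ $23.10 = $6,301.40
Aug 12, 21 sold [FIFO — oldest first]: 21 @ $23.10 = $485.10
Total COGS = $6,301.40 + $485.10 = $6,786.50
Ending inventory: 53 @ $23.10 + 362 @ $21.45 + 332 @ $18.20 + 347 @ $19.45 = $21,780.75
Check: goods available $28,567.25 = COGS $6,786.50 + ending $21,780.75

Ending inventory = $21,780.75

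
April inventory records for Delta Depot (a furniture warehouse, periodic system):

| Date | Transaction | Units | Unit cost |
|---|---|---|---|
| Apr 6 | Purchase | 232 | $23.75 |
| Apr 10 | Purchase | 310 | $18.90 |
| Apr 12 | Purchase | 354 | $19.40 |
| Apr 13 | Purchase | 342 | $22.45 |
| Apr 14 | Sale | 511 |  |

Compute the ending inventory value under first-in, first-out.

Apr 14, 511 sold [FIFO — oldest first]: 232 @ $23.75 + 279 @ $18.90 = $10,783.10
Ending inventory: 31 @ $18.90 + 354 @ $19.40 + 342 @ $22.45 = $15,131.40

Ending inventory = $15,131.40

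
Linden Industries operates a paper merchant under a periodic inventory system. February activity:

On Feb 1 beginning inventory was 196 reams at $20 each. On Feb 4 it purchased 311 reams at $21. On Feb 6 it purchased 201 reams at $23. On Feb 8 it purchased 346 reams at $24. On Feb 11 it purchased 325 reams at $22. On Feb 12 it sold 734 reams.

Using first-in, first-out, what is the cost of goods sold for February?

COGS = $15,698

Feb 12, 734 sold [FIFO — oldest first]: 196 @ $20 + 311 @ $21 + 201 @ $23 + 26 @ $24 = $15,698
Ending inventory: 320 @ $24 + 325 @ $22 = $14,830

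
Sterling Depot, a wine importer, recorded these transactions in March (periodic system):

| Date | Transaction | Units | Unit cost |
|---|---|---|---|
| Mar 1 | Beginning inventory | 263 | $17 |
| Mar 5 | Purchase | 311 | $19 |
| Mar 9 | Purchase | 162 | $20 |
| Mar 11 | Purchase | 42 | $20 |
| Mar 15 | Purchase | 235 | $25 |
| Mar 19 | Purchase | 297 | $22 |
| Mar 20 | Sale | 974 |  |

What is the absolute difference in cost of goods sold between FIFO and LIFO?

FIFO COGS: 263 @ $17 + 311 @ $19 + 162 @ $20 + 42 @ $20 + 196 @ $25 = $19,360
LIFO COGS: 297 @ $22 + 235 @ $25 + 42 @ $20 + 162 @ $20 + 238 @ $19 = $21,011
Difference = |$19,360 − $21,011| = $1,651

$1,651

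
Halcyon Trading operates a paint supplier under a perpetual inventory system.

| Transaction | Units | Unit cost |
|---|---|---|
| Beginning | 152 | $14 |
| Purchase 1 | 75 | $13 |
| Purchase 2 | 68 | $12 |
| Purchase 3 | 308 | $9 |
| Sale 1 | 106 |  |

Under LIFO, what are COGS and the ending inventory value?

COGS = $954; ending inventory = $5,737

Sale 1 (106) [LIFO — newest first]: 106 @ $9 = $954
Ending inventory: 152 @ $14 + 75 @ $13 + 68 @ $12 + 202 @ $9 = $5,737
Check: goods available $6,691 = COGS $954 + ending $5,737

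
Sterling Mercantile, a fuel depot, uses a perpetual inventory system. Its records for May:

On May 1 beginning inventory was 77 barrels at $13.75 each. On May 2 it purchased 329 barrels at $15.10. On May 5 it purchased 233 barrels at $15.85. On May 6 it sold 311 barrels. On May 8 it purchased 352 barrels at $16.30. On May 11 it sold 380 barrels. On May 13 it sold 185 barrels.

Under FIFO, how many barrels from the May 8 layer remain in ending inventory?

May 6, 311 sold [FIFO — oldest first]: 77 @ $13.75 + 234 @ $15.10 = $4,592.15
May 11, 380 sold [FIFO — oldest first]: 95 @ $15.10 + 233 @ $15.85 + 52 @ $16.30 = $5,975.15
May 13, 185 sold [FIFO — oldest first]: 185 @ $16.30 = $3,015.50
Total COGS = $4,592.15 + $5,975.15 + $3,015.50 = $13,582.80
Ending inventory: 115 @ $16.30 = $1,874.50

115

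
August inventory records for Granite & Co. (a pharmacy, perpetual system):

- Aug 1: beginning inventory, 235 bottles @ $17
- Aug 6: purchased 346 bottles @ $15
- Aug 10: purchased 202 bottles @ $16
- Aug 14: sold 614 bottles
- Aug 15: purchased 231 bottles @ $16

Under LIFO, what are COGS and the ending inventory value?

COGS = $9,544; ending inventory = $6,569

Aug 14, 614 sold [LIFO — newest first]: 202 @ $16 + 346 @ $15 + 66 @ $17 = $9,544
Ending inventory: 169 @ $17 + 231 @ $16 = $6,569
Check: goods available $16,113 = COGS $9,544 + ending $6,569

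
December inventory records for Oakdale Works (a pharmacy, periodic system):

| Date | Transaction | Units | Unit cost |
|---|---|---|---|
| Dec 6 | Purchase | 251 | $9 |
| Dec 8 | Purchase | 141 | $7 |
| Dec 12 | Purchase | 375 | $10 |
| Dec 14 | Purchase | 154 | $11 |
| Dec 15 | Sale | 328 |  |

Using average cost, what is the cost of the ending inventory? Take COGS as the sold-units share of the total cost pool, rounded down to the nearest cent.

Ending inventory = $5,595.20

Dec 15, sell 328: 328/921 × $8,690.00 → $3,094.80
Ending inventory (cost pool remaining) = $5,595.20
Check: goods available $8,690.00 = COGS $3,094.80 + ending $5,595.20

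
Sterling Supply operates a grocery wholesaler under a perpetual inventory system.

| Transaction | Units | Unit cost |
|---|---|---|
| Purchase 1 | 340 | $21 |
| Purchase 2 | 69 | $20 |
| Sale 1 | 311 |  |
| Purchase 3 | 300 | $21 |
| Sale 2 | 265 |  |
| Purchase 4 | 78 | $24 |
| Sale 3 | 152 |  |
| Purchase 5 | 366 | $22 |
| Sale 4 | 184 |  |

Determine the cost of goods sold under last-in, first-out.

Sale 1 (311) [LIFO — newest first]: 69 @ $20 + 242 @ $21 = $6,462
Sale 2 (265) [LIFO — newest first]: 265 @ $21 = $5,565
Sale 3 (152) [LIFO — newest first]: 78 @ $24 + 35 @ $21 + 39 @ $21 = $3,426
Sale 4 (184) [LIFO — newest first]: 184 @ $22 = $4,048
Total COGS = $6,462 + $5,565 + $3,426 + $4,048 = $19,501
Ending inventory: 59 @ $21 + 182 @ $22 = $5,243

COGS = $19,501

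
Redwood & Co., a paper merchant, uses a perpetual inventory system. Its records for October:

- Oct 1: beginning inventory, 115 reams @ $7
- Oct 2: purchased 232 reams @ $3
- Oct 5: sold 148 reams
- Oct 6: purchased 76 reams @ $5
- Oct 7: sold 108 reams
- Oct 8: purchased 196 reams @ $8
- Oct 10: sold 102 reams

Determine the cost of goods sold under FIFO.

Oct 5, 148 sold [FIFO — oldest first]: 115 @ $7 + 33 @ $3 = $904
Oct 7, 108 sold [FIFO — oldest first]: 108 @ $3 = $324
Oct 10, 102 sold [FIFO — oldest first]: 91 @ $3 + 11 @ $5 = $328
Total COGS = $904 + $324 + $328 = $1,556
Ending inventory: 65 @ $5 + 196 @ $8 = $1,893

COGS = $1,556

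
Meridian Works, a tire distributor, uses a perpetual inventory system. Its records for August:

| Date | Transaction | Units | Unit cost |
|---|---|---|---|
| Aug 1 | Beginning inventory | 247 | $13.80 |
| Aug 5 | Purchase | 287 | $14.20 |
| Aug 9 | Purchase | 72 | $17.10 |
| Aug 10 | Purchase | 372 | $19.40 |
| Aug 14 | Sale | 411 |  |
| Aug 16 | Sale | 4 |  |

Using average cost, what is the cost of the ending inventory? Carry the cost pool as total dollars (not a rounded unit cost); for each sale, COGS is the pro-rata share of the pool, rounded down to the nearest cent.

After Aug 1: 247 on hand, pool $3,408.60 (≈ $13.8000 each)
After Aug 5: 534 on hand, pool $7,484.00 (≈ $14.0150 each)
After Aug 9: 606 on hand, pool $8,715.20 (≈ $14.3815 each)
After Aug 10: 978 on hand, pool $15,932.00 (≈ $16.2904 each)
Aug 14, sell 411: 411/978 × $15,932.00 → $6,695.34
Aug 16, sell 4: 4/567 × $9,236.66 → $65.16
Total COGS = $6,695.34 + $65.16 = $6,760.50
Ending inventory (cost pool remaining) = $9,171.50
Check: goods available $15,932.00 = COGS $6,760.50 + ending $9,171.50

Ending inventory = $9,171.50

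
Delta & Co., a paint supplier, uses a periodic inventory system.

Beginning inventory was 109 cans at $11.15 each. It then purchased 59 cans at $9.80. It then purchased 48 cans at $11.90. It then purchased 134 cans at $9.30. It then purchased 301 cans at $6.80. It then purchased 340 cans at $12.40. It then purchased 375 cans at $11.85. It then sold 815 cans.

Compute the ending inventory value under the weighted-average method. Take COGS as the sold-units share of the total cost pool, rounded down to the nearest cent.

Sale 1, sell 815: 815/1366 × $14,317.50 → $8,542.28
Ending inventory (cost pool remaining) = $5,775.22
Check: goods available $14,317.50 = COGS $8,542.28 + ending $5,775.22

Ending inventory = $5,775.22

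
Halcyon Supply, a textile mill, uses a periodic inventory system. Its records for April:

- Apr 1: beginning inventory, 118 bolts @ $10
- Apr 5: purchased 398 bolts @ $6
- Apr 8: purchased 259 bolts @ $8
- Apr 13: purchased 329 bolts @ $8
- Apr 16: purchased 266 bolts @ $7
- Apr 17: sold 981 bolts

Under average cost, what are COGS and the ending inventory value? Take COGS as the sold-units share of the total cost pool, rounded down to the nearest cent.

COGS = $7,256.53; ending inventory = $2,877.47

Apr 17, sell 981: 981/1370 × $10,134.00 → $7,256.53
Ending inventory (cost pool remaining) = $2,877.47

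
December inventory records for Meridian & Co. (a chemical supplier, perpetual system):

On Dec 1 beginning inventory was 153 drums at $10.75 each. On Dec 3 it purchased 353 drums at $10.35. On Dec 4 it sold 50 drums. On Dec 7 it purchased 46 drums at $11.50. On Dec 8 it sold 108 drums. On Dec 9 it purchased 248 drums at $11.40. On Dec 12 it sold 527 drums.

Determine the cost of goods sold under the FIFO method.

Dec 4, 50 sold [FIFO — oldest first]: 50 @ $10.75 = $537.50
Dec 8, 108 sold [FIFO — oldest first]: 103 @ $10.75 + 5 @ $10.35 = $1,159.00
Dec 12, 527 sold [FIFO — oldest first]: 348 @ $10.35 + 46 @ $11.50 + 133 @ $11.40 = $5,647.00
Total COGS = $537.50 + $1,159.00 + $5,647.00 = $7,343.50
Ending inventory: 115 @ $11.40 = $1,311.00

COGS = $7,343.50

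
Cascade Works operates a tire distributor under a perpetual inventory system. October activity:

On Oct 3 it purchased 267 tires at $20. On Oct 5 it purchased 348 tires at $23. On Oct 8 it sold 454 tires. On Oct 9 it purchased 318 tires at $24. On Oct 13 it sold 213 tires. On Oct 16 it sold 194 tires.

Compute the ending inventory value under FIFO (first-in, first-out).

Oct 8, 454 sold [FIFO — oldest first]: 267 @ $20 + 187 @ $23 = $9,641
Oct 13, 213 sold [FIFO — oldest first]: 161 @ $23 + 52 @ $24 = $4,951
Oct 16, 194 sold [FIFO — oldest first]: 194 @ $24 = $4,656
Total COGS = $9,641 + $4,951 + $4,656 = $19,248
Ending inventory: 72 @ $24 = $1,728

Ending inventory = $1,728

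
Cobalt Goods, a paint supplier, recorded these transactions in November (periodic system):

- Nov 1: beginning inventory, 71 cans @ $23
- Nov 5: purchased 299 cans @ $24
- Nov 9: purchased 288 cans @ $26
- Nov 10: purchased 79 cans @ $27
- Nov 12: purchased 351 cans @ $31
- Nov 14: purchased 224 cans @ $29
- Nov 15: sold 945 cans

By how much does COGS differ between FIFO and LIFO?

FIFO COGS: 71 @ $23 + 299 @ $24 + 288 @ $26 + 79 @ $27 + 208 @ $31 = $24,878
LIFO COGS: 224 @ $29 + 351 @ $31 + 79 @ $27 + 288 @ $26 + 3 @ $24 = $27,070
Difference = |$24,878 − $27,070| = $2,192

$2,192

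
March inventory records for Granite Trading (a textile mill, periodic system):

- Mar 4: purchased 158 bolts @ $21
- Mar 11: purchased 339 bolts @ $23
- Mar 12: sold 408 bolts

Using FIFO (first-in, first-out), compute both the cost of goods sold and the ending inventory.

Mar 12, 408 sold [FIFO — oldest first]: 158 @ $21 + 250 @ $23 = $9,068
Ending inventory: 89 @ $23 = $2,047

COGS = $9,068; ending inventory = $2,047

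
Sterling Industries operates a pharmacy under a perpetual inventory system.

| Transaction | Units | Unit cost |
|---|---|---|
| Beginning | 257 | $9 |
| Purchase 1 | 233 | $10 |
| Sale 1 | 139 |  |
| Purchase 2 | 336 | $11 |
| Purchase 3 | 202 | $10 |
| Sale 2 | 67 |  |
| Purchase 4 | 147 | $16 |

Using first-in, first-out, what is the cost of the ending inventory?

Sale 1 (139) [FIFO — oldest first]: 139 @ $9 = $1,251
Sale 2 (67) [FIFO — oldest first]: 67 @ $9 = $603
Total COGS = $1,251 + $603 = $1,854
Ending inventory: 51 @ $9 + 233 @ $10 + 336 @ $11 + 202 @ $10 + 147 @ $16 = $10,857
Check: goods available $12,711 = COGS $1,854 + ending $10,857

Ending inventory = $10,857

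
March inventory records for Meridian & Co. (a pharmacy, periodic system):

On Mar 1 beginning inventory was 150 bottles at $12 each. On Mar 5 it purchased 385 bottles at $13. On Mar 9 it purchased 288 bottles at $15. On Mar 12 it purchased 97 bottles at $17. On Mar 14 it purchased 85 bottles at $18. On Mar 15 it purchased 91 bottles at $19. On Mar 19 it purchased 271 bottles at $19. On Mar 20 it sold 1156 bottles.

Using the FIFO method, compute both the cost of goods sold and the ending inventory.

Mar 20, 1156 sold [FIFO — oldest first]: 150 @ $12 + 385 @ $13 + 288 @ $15 + 97 @ $17 + 85 @ $18 + 91 @ $19 + 60 @ $19 = $17,173
Ending inventory: 211 @ $19 = $4,009

COGS = $17,173; ending inventory = $4,009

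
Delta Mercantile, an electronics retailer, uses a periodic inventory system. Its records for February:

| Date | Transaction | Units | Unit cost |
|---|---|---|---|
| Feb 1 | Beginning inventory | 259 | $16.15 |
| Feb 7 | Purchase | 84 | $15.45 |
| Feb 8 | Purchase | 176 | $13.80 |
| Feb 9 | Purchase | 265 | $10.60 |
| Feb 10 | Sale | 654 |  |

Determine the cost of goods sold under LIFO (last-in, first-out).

Feb 10, 654 sold [LIFO — newest first]: 265 @ $10.60 + 176 @ $13.80 + 84 @ $15.45 + 129 @ $16.15 = $8,618.95
Ending inventory: 130 @ $16.15 = $2,099.50

COGS = $8,618.95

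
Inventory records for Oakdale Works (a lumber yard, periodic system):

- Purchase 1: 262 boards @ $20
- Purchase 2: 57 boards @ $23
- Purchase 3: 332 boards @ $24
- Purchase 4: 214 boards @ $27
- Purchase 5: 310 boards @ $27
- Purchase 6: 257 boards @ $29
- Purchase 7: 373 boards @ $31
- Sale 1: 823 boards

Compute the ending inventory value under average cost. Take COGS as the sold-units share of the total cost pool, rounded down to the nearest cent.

Ending inventory = $25,941.67

Sale 1, sell 823: 823/1805 × $47,683.00 → $21,741.33
Ending inventory (cost pool remaining) = $25,941.67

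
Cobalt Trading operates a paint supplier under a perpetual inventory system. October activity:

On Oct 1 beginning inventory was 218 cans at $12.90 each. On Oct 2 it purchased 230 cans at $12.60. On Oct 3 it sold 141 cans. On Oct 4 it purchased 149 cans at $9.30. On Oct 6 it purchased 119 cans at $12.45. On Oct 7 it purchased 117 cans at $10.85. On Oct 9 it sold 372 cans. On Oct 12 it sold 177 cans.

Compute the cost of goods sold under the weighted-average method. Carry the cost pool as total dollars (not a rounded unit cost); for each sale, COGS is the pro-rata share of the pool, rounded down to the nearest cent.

COGS = $8,183.44

After Oct 1: 218 on hand, pool $2,812.20 (≈ $12.9000 each)
After Oct 2: 448 on hand, pool $5,710.20 (≈ $12.7460 each)
Oct 3, sell 141: 141/448 × $5,710.20 → $1,797.18
After Oct 4: 456 on hand, pool $5,298.72 (≈ $11.6200 each)
After Oct 6: 575 on hand, pool $6,780.27 (≈ $11.7918 each)
After Oct 7: 692 on hand, pool $8,049.72 (≈ $11.6325 each)
Oct 9, sell 372: 372/692 × $8,049.72 → $4,327.30
Oct 12, sell 177: 177/320 × $3,722.42 → $2,058.96
Total COGS = $1,797.18 + $4,327.30 + $2,058.96 = $8,183.44
Ending inventory (cost pool remaining) = $1,663.46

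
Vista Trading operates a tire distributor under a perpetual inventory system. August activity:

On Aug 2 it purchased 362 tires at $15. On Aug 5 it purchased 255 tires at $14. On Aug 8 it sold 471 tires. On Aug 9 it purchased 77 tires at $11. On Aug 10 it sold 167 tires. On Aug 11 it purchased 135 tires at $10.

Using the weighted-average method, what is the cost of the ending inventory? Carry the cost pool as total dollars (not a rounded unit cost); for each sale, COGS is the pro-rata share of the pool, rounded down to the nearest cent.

After Aug 2: 362 on hand, pool $5,430.00 (≈ $15.0000 each)
After Aug 5: 617 on hand, pool $9,000.00 (≈ $14.5867 each)
Aug 8, sell 471: 471/617 × $9,000.00 → $6,870.34
After Aug 9: 223 on hand, pool $2,976.66 (≈ $13.3483 each)
Aug 10, sell 167: 167/223 × $2,976.66 → $2,229.15
After Aug 11: 191 on hand, pool $2,097.51 (≈ $10.9817 each)
Total COGS = $6,870.34 + $2,229.15 = $9,099.49
Ending inventory (cost pool remaining) = $2,097.51

Ending inventory = $2,097.51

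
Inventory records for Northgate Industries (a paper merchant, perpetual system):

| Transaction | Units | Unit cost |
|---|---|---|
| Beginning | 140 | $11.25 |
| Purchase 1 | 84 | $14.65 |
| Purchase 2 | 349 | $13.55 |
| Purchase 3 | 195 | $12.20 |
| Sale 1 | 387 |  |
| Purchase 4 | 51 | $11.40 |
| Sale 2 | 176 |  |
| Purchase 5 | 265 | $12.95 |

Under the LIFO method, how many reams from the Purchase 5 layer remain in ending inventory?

Sale 1 (387) [LIFO — newest first]: 195 @ $12.20 + 192 @ $13.55 = $4,980.60
Sale 2 (176) [LIFO — newest first]: 51 @ $11.40 + 125 @ $13.55 = $2,275.15
Total COGS = $4,980.60 + $2,275.15 = $7,255.75
Ending inventory: 140 @ $11.25 + 84 @ $14.65 + 32 @ $13.55 + 265 @ $12.95 = $6,670.95
Check: goods available $13,926.70 = COGS $7,255.75 + ending $6,670.95

265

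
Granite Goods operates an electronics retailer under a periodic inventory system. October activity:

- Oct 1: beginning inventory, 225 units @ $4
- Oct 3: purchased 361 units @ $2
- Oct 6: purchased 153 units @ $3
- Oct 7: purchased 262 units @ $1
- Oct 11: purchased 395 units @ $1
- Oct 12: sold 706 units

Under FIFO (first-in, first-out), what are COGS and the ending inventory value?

Oct 12, 706 sold [FIFO — oldest first]: 225 @ $4 + 361 @ $2 + 120 @ $3 = $1,982
Ending inventory: 33 @ $3 + 262 @ $1 + 395 @ $1 = $756

COGS = $1,982; ending inventory = $756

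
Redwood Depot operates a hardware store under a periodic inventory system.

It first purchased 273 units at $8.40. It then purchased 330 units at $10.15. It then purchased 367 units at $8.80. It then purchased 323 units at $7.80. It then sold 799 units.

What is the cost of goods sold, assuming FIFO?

Sale 1 (799) [FIFO — oldest first]: 273 @ $8.40 + 330 @ $10.15 + 196 @ $8.80 = $7,367.50
Ending inventory: 171 @ $8.80 + 323 @ $7.80 = $4,024.20

COGS = $7,367.50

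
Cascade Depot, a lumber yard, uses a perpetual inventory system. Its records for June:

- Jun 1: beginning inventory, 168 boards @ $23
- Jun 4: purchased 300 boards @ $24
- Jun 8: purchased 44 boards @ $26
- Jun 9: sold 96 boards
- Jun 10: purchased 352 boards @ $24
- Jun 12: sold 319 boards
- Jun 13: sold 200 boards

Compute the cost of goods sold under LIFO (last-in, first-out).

Jun 9, 96 sold [LIFO — newest first]: 44 @ $26 + 52 @ $24 = $2,392
Jun 12, 319 sold [LIFO — newest first]: 319 @ $24 = $7,656
Jun 13, 200 sold [LIFO — newest first]: 33 @ $24 + 167 @ $24 = $4,800
Total COGS = $2,392 + $7,656 + $4,800 = $14,848
Ending inventory: 168 @ $23 + 81 @ $24 = $5,808

COGS = $14,848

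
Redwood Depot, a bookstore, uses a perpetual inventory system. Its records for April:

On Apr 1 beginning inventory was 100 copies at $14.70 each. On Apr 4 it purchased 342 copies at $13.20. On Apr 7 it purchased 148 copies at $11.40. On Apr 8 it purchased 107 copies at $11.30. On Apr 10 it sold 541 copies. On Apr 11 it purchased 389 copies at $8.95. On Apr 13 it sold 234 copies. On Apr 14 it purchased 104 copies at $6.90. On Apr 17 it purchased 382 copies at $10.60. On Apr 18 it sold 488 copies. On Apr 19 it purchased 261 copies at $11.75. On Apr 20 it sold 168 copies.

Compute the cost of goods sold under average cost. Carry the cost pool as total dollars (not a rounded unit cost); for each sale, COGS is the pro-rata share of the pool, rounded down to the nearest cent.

COGS = $15,876.15

After Apr 1: 100 on hand, pool $1,470.00 (≈ $14.7000 each)
After Apr 4: 442 on hand, pool $5,984.40 (≈ $13.5394 each)
After Apr 7: 590 on hand, pool $7,671.60 (≈ $13.0027 each)
After Apr 8: 697 on hand, pool $8,880.70 (≈ $12.7413 each)
Apr 10, sell 541: 541/697 × $8,880.70 → $6,893.05
After Apr 11: 545 on hand, pool $5,469.20 (≈ $10.0352 each)
Apr 13, sell 234: 234/545 × $5,469.20 → $2,348.24
After Apr 14: 415 on hand, pool $3,838.56 (≈ $9.2495 each)
After Apr 17: 797 on hand, pool $7,887.76 (≈ $9.8968 each)
Apr 18, sell 488: 488/797 × $7,887.76 → $4,829.64
After Apr 19: 570 on hand, pool $6,124.87 (≈ $10.7454 each)
Apr 20, sell 168: 168/570 × $6,124.87 → $1,805.22
Total COGS = $6,893.05 + $2,348.24 + $4,829.64 + $1,805.22 = $15,876.15
Ending inventory (cost pool remaining) = $4,319.65
Check: goods available $20,195.80 = COGS $15,876.15 + ending $4,319.65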